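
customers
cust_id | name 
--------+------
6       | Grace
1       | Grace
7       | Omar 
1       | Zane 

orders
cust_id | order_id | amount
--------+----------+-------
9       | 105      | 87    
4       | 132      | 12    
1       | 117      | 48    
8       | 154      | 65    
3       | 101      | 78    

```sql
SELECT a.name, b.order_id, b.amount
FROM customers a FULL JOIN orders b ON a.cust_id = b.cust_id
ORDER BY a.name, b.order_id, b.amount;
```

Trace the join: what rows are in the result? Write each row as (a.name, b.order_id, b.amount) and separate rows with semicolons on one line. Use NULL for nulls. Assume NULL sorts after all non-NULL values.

(Grace, 117, 48); (Grace, NULL, NULL); (Omar, NULL, NULL); (Zane, 117, 48); (NULL, 101, 78); (NULL, 105, 87); (NULL, 132, 12); (NULL, 154, 65)

FULL OUTER JOIN keeps every row from both sides; unmatched rows get NULL for the other side's columns.
Matching on a.cust_id = b.cust_id.
- cust_id=6: no b row matches, row kept with b columns NULL.
- cust_id=1: 1 matching b row(s), so 1 row(s) emitted.
- cust_id=7: no b row matches, row kept with b columns NULL.
- cust_id=1: 1 matching b row(s), so 1 row(s) emitted.
- 4 b row(s) had no a match → kept, a columns NULL.
After projecting and ordering:
a.name | b.order_id | b.amount
Grace | 117 | 48
Grace | NULL | NULL
Omar | NULL | NULL
Zane | 117 | 48
NULL | 101 | 78
NULL | 105 | 87
NULL | 132 | 12
NULL | 154 | 65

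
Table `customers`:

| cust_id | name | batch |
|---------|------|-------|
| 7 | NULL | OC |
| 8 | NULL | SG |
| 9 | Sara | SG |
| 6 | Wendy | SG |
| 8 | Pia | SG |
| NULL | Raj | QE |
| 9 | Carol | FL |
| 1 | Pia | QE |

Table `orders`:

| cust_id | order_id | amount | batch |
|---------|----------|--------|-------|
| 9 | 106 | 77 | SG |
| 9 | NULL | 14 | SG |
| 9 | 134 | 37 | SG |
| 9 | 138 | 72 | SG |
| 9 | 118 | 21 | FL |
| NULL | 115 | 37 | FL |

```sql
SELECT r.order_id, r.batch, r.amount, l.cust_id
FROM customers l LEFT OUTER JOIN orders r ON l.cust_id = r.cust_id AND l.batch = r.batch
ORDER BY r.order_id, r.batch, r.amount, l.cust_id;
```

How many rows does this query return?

LEFT JOIN keeps every row from `customers`; unmatched rows get NULL for `orders`'s columns.
Matching on l.cust_id = r.cust_id AND l.batch = r.batch. A NULL in a compared column never satisfies the condition.
- cust_id=7, batch=OC: no r row matches, row kept with r columns NULL.
- cust_id=8, batch=SG: no r row matches, row kept with r columns NULL.
- cust_id=9, batch=SG: 4 matching r row(s), so 4 row(s) emitted.
- cust_id=6, batch=SG: no r row matches, row kept with r columns NULL.
- cust_id=8, batch=SG: no r row matches, row kept with r columns NULL.
- cust_id=NULL, batch=QE: no r row matches, row kept with r columns NULL.
- cust_id=9, batch=FL: 1 matching r row(s), so 1 row(s) emitted.
- cust_id=1, batch=QE: no r row matches, row kept with r columns NULL.
Total: 5 matched + 6 padded = 11 rows.

11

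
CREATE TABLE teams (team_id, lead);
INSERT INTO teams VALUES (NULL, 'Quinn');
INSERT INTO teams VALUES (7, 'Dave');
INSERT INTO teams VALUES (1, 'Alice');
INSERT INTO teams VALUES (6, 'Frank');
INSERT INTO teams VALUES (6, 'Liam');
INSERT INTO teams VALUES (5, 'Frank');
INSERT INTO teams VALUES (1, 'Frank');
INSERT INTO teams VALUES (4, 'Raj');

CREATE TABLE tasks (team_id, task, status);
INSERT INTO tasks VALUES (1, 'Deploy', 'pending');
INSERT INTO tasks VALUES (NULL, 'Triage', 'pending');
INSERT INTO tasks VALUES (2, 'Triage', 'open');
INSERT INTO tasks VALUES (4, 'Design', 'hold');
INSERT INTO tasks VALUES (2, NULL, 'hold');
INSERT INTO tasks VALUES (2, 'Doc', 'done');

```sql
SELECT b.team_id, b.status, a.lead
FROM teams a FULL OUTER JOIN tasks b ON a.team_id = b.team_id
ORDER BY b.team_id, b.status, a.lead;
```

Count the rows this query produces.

FULL OUTER JOIN keeps every row from both sides; unmatched rows get NULL for the other side's columns.
Matching on a.team_id = b.team_id. A NULL in a compared column never satisfies the condition.
- a[0] team_id=NULL → no match; kept with NULLs on the b side.
- a[1] team_id=7 → no match; kept with NULLs on the b side.
- a[2] team_id=1 → 1 match(es) in b → 1 row(s).
- a[3] team_id=6 → no match; kept with NULLs on the b side.
- a[4] team_id=6 → no match; kept with NULLs on the b side.
- a[5] team_id=5 → no match; kept with NULLs on the b side.
- a[6] team_id=1 → 1 match(es) in b → 1 row(s).
- a[7] team_id=4 → 1 match(es) in b → 1 row(s).
- 4 b row(s) had no a match → kept, a columns NULL.
Total: 3 matched + 9 padded = 12 rows.

12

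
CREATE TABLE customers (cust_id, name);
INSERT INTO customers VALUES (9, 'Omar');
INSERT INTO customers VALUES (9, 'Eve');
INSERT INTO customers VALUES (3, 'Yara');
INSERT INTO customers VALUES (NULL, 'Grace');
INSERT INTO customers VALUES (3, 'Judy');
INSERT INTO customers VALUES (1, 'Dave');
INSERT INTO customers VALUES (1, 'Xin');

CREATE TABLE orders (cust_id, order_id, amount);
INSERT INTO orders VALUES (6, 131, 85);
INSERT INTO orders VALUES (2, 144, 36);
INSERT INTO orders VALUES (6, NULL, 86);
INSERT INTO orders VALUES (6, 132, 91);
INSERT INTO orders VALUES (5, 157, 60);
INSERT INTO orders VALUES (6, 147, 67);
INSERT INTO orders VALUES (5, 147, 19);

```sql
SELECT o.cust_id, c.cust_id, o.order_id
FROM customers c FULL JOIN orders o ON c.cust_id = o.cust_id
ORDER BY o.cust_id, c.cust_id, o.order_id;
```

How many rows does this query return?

FULL OUTER JOIN keeps every row from both sides; unmatched rows get NULL for the other side's columns.
Matching on c.cust_id = o.cust_id. A NULL in a compared column never satisfies the condition.
Matched pairs: 0; unmatched c rows kept: 7; unmatched o rows kept: 7.
Total: 0 matched + 14 padded = 14 rows.

14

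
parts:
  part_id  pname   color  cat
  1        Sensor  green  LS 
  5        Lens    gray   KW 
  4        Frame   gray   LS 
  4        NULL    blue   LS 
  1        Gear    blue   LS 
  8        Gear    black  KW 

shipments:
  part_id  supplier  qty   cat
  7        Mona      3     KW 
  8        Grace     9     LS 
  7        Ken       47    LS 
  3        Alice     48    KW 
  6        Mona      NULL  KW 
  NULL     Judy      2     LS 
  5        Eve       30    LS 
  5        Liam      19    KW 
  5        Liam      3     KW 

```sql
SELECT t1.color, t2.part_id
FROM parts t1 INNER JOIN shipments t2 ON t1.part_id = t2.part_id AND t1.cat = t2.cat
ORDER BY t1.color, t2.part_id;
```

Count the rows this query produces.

2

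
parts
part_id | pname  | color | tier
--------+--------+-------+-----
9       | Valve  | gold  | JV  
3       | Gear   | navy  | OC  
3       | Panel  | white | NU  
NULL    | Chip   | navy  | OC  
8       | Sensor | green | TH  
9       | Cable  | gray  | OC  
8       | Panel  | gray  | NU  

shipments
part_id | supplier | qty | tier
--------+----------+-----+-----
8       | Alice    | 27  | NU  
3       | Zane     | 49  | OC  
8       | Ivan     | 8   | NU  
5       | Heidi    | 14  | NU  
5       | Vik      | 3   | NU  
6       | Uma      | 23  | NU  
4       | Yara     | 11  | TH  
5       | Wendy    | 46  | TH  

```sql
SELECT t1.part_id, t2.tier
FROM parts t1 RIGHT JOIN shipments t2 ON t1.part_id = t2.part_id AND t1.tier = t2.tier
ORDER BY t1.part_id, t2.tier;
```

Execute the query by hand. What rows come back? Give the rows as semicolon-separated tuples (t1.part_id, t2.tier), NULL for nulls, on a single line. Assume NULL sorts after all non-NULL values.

(3, OC); (8, NU); (8, NU); (NULL, NU); (NULL, NU); (NULL, NU); (NULL, TH); (NULL, TH)

RIGHT JOIN keeps every row from `shipments`; unmatched rows get NULL for `parts`'s columns.
Matching on t1.part_id = t2.part_id AND t1.tier = t2.tier. A NULL in a compared column never satisfies the condition.
Matched pairs: 3; unmatched t2 rows kept: 5.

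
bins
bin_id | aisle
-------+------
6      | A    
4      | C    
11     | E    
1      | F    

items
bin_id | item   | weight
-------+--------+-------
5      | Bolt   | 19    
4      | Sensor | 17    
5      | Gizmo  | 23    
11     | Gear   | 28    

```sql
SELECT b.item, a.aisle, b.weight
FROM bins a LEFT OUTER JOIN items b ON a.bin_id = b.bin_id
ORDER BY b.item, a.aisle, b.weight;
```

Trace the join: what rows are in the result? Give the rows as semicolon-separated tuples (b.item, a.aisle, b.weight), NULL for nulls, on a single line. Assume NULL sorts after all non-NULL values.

LEFT JOIN keeps every row from `bins`; unmatched rows get NULL for `items`'s columns.
Matching on a.bin_id = b.bin_id.
- a row (bin_id=6): no match → kept, b columns NULL.
- a row (bin_id=4): matches 1 b row(s) → 1 output row(s).
- a row (bin_id=11): matches 1 b row(s) → 1 output row(s).
- a row (bin_id=1): no match → kept, b columns NULL.
After projecting and ordering:
b.item | a.aisle | b.weight
Gear | E | 28
Sensor | C | 17
NULL | A | NULL
NULL | F | NULL

(Gear, E, 28); (Sensor, C, 17); (NULL, A, NULL); (NULL, F, NULL)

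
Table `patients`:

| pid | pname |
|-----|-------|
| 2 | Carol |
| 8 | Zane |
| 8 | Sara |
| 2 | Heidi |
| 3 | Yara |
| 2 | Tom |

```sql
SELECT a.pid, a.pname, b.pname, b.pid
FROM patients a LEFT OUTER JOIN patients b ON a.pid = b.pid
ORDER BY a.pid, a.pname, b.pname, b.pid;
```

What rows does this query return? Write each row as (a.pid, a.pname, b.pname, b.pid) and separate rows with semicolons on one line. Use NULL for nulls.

LEFT JOIN keeps every row from `patients a`; unmatched rows get NULL for `patients b`'s columns.
Matching on a.pid = b.pid.
- a row (pid=2): matches 3 b row(s) → 3 output row(s).
- a row (pid=8): matches 2 b row(s) → 2 output row(s).
- a row (pid=8): matches 2 b row(s) → 2 output row(s).
- a row (pid=2): matches 3 b row(s) → 3 output row(s).
- a row (pid=3): matches 1 b row(s) → 1 output row(s).
- a row (pid=2): matches 3 b row(s) → 3 output row(s).

(2, Carol, Carol, 2); (2, Carol, Heidi, 2); (2, Carol, Tom, 2); (2, Heidi, Carol, 2); (2, Heidi, Heidi, 2); (2, Heidi, Tom, 2); (2, Tom, Carol, 2); (2, Tom, Heidi, 2); (2, Tom, Tom, 2); (3, Yara, Yara, 3); (8, Sara, Sara, 8); (8, Sara, Zane, 8); (8, Zane, Sara, 8); (8, Zane, Zane, 8)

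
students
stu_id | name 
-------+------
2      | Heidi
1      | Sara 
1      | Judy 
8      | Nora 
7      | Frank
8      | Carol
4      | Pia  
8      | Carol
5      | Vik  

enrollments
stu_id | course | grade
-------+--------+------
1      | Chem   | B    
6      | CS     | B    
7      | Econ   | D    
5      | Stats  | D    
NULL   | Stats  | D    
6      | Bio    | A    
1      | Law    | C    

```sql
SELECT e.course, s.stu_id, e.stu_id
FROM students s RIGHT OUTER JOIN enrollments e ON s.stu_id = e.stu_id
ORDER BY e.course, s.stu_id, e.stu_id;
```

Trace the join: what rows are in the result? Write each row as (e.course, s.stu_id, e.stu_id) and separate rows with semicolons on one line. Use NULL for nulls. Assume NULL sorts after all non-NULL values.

(Bio, NULL, 6); (CS, NULL, 6); (Chem, 1, 1); (Chem, 1, 1); (Econ, 7, 7); (Law, 1, 1); (Law, 1, 1); (Stats, 5, 5); (Stats, NULL, NULL)

RIGHT JOIN keeps every row from `enrollments`; unmatched rows get NULL for `students`'s columns.
Matching on s.stu_id = e.stu_id. A NULL in a compared column never satisfies the condition.
- stu_id=2: no matching e row.
- stu_id=1: 2 matching e row(s), so 2 row(s) emitted.
- stu_id=1: 2 matching e row(s), so 2 row(s) emitted.
- stu_id=8: no matching e row.
- stu_id=7: 1 matching e row(s), so 1 row(s) emitted.
- stu_id=8: no matching e row.
- stu_id=4: no matching e row.
- stu_id=8: no matching e row.
- stu_id=5: 1 matching e row(s), so 1 row(s) emitted.
- 3 e row(s) had no s match → kept, s columns NULL.
After projecting and ordering:
e.course | s.stu_id | e.stu_id
Bio | NULL | 6
CS | NULL | 6
Chem | 1 | 1
Chem | 1 | 1
Econ | 7 | 7
Law | 1 | 1
Law | 1 | 1
Stats | 5 | 5
Stats | NULL | NULL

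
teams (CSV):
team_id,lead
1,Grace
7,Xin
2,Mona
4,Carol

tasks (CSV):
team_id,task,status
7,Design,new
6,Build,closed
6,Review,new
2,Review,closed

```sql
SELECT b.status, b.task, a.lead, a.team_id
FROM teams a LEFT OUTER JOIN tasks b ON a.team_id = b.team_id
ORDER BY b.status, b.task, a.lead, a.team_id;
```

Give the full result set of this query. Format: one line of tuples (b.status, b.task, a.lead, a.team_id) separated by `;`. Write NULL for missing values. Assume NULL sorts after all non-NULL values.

(closed, Review, Mona, 2); (new, Design, Xin, 7); (NULL, NULL, Carol, 4); (NULL, NULL, Grace, 1)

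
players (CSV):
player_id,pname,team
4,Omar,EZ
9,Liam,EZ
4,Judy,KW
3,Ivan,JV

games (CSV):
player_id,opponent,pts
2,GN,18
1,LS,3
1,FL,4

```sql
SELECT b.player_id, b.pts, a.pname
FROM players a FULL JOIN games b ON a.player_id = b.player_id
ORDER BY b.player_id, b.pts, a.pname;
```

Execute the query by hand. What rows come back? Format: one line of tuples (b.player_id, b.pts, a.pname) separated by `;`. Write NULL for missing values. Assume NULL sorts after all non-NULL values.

(1, 3, NULL); (1, 4, NULL); (2, 18, NULL); (NULL, NULL, Ivan); (NULL, NULL, Judy); (NULL, NULL, Liam); (NULL, NULL, Omar)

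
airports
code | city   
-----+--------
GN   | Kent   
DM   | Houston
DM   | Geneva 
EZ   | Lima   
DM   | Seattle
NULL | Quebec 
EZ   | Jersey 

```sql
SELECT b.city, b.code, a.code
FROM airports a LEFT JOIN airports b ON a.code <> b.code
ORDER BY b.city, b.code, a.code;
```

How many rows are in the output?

LEFT JOIN keeps every row from `airports a`; unmatched rows get NULL for `airports b`'s columns.
Matching on a.code <> b.code. A NULL in a compared column never satisfies the condition.
- code=GN: 5 matching b row(s), so 5 row(s) emitted.
- code=DM: 3 matching b row(s), so 3 row(s) emitted.
- code=DM: 3 matching b row(s), so 3 row(s) emitted.
- code=EZ: 4 matching b row(s), so 4 row(s) emitted.
- code=DM: 3 matching b row(s), so 3 row(s) emitted.
- code=NULL: no b row matches, row kept with b columns NULL.
- code=EZ: 4 matching b row(s), so 4 row(s) emitted.
Total: 22 matched + 1 padded = 23 rows.

23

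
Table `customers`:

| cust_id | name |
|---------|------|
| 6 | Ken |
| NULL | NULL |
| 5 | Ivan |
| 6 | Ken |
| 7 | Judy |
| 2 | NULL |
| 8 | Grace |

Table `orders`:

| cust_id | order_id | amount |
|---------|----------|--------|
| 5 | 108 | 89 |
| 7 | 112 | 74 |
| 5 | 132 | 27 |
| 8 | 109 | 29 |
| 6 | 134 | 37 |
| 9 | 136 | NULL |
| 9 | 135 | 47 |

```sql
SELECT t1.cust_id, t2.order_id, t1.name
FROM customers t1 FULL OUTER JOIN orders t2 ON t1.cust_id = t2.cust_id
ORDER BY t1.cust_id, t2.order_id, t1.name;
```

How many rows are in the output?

10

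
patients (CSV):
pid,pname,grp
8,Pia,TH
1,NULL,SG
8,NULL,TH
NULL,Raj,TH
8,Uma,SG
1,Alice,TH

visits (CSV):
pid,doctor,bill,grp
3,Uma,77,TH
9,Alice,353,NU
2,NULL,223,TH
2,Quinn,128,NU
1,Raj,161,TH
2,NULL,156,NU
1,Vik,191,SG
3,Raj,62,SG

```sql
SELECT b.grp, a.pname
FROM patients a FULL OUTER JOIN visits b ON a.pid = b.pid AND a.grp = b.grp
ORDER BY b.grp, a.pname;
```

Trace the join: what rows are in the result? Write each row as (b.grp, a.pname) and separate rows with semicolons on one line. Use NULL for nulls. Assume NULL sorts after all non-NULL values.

FULL OUTER JOIN keeps every row from both sides; unmatched rows get NULL for the other side's columns.
Matching on a.pid = b.pid AND a.grp = b.grp. A NULL in a compared column never satisfies the condition.
- a row (pid=8, grp=TH): no match → kept, b columns NULL.
- a row (pid=1, grp=SG): matches 1 b row(s) → 1 output row(s).
- a row (pid=8, grp=TH): no match → kept, b columns NULL.
- a row (pid=NULL, grp=TH): no match → kept, b columns NULL.
- a row (pid=8, grp=SG): no match → kept, b columns NULL.
- a row (pid=1, grp=TH): matches 1 b row(s) → 1 output row(s).
- plus 6 unmatched b row(s), each kept with NULL a columns.

(NU, NULL); (NU, NULL); (NU, NULL); (SG, NULL); (SG, NULL); (TH, Alice); (TH, NULL); (TH, NULL); (NULL, Pia); (NULL, Raj); (NULL, Uma); (NULL, NULL)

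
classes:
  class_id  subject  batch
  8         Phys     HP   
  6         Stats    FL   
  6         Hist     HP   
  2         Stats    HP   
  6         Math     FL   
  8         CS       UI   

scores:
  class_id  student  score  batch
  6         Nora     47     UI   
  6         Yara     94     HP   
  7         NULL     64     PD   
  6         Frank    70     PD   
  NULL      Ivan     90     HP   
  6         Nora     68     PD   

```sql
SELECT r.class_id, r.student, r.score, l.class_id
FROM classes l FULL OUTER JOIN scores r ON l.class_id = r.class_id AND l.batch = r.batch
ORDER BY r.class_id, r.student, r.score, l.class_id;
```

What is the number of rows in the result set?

11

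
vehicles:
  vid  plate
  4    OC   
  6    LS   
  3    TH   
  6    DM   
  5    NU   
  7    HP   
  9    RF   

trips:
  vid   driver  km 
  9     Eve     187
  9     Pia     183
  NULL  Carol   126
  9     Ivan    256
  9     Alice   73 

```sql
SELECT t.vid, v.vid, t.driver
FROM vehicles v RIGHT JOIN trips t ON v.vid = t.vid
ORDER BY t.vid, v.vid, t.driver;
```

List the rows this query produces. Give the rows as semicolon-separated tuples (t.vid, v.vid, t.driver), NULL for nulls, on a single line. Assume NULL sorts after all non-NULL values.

RIGHT JOIN keeps every row from `trips`; unmatched rows get NULL for `vehicles`'s columns.
Matching on v.vid = t.vid. A NULL in a compared column never satisfies the condition.
- v row (vid=4): no match.
- v row (vid=6): no match.
- v row (vid=3): no match.
- v row (vid=6): no match.
- v row (vid=5): no match.
- v row (vid=7): no match.
- v row (vid=9): matches 4 t row(s) → 4 output row(s).
- 1 row(s) from t found no v partner → padded with NULL.
After projecting and ordering:
t.vid | v.vid | t.driver
9 | 9 | Alice
9 | 9 | Eve
9 | 9 | Ivan
9 | 9 | Pia
NULL | NULL | Carol

(9, 9, Alice); (9, 9, Eve); (9, 9, Ivan); (9, 9, Pia); (NULL, NULL, Carol)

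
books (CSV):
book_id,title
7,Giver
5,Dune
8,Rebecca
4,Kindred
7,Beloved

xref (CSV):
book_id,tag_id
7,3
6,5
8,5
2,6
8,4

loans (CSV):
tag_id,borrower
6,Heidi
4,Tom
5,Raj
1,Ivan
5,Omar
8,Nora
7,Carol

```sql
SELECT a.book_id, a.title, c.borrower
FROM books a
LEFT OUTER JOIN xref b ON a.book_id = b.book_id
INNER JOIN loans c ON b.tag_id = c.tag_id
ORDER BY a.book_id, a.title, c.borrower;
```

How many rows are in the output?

3

Step 1 — a LEFT JOIN b on book_id → 6 row(s).
Then INNER JOIN `loans c` on tag_id: keep only rows whose b.tag_id appears in c.
Result: 3 row(s).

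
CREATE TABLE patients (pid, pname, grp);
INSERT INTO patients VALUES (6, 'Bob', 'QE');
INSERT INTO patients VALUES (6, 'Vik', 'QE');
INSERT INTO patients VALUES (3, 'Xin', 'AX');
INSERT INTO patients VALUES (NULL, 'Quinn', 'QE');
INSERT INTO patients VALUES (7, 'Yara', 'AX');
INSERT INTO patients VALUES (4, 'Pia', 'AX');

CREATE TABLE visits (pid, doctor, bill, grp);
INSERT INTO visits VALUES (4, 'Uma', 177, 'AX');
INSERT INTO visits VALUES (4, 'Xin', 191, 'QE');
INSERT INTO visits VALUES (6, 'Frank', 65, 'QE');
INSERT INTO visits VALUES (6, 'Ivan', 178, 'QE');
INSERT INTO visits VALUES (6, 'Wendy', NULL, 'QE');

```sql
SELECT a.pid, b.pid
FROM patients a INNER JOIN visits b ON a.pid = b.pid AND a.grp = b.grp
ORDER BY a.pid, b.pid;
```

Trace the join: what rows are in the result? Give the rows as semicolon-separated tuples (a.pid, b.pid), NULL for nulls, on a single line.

(4, 4); (6, 6); (6, 6); (6, 6); (6, 6); (6, 6); (6, 6)

INNER JOIN keeps only pairs where the ON condition holds.
Matching on a.pid = b.pid AND a.grp = b.grp. A NULL in a compared column never satisfies the condition.
Matched pairs: 7.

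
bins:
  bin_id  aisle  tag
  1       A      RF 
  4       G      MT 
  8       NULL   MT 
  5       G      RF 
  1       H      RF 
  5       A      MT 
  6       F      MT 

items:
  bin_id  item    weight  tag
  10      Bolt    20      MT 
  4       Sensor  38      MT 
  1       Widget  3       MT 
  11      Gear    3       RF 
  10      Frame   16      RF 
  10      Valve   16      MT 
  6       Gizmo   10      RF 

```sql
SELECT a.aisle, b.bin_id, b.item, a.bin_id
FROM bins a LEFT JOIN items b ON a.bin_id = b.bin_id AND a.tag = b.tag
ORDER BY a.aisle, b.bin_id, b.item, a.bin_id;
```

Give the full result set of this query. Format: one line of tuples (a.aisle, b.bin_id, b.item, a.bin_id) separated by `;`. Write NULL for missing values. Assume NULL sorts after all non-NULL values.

LEFT JOIN keeps every row from `bins`; unmatched rows get NULL for `items`'s columns.
Matching on a.bin_id = b.bin_id AND a.tag = b.tag.
- a[0] bin_id=1, tag=RF → no match; kept with NULLs on the b side.
- a[1] bin_id=4, tag=MT → 1 match(es) in b → 1 row(s).
- a[2] bin_id=8, tag=MT → no match; kept with NULLs on the b side.
- a[3] bin_id=5, tag=RF → no match; kept with NULLs on the b side.
- a[4] bin_id=1, tag=RF → no match; kept with NULLs on the b side.
- a[5] bin_id=5, tag=MT → no match; kept with NULLs on the b side.
- a[6] bin_id=6, tag=MT → no match; kept with NULLs on the b side.
After projecting and ordering:
a.aisle | b.bin_id | b.item | a.bin_id
A | NULL | NULL | 1
A | NULL | NULL | 5
F | NULL | NULL | 6
G | 4 | Sensor | 4
G | NULL | NULL | 5
H | NULL | NULL | 1
NULL | NULL | NULL | 8

(A, NULL, NULL, 1); (A, NULL, NULL, 5); (F, NULL, NULL, 6); (G, 4, Sensor, 4); (G, NULL, NULL, 5); (H, NULL, NULL, 1); (NULL, NULL, NULL, 8)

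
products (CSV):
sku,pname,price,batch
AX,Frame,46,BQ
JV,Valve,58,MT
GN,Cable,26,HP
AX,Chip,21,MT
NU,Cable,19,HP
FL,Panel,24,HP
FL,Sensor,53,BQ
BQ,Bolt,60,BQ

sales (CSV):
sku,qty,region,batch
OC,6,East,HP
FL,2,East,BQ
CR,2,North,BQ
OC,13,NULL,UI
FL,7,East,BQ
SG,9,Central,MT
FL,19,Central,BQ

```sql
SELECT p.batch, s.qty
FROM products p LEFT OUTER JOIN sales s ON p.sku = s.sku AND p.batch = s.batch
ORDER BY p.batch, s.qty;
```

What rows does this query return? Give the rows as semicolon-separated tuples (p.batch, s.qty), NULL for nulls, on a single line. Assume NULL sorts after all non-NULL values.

(BQ, 2); (BQ, 7); (BQ, 19); (BQ, NULL); (BQ, NULL); (HP, NULL); (HP, NULL); (HP, NULL); (MT, NULL); (MT, NULL)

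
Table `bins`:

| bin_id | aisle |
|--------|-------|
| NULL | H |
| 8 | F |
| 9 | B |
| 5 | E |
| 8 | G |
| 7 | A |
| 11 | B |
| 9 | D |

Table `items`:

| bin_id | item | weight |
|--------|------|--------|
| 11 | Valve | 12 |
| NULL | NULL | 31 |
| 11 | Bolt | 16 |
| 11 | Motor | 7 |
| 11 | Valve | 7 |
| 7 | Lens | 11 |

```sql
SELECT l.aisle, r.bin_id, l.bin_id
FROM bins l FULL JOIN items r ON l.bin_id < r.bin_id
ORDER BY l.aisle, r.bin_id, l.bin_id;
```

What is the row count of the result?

FULL OUTER JOIN keeps every row from both sides; unmatched rows get NULL for the other side's columns.
Matching on l.bin_id < r.bin_id. A NULL in a compared column never satisfies the condition.
Matched pairs: 25; unmatched l rows kept: 2; unmatched r rows kept: 1.
Total: 25 matched + 3 padded = 28 rows.

28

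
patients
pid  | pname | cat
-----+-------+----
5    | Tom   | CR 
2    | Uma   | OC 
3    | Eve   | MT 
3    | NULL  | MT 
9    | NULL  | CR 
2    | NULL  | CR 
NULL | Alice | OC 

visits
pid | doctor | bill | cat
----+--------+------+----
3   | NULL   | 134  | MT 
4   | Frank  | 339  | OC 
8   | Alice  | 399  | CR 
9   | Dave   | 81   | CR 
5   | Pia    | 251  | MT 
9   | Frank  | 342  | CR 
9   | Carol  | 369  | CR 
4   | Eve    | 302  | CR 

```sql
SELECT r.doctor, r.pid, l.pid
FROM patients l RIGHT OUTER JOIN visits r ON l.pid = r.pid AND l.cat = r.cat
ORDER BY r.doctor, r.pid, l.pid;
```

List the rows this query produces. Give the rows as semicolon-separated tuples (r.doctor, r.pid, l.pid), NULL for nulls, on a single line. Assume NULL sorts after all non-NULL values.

(Alice, 8, NULL); (Carol, 9, 9); (Dave, 9, 9); (Eve, 4, NULL); (Frank, 4, NULL); (Frank, 9, 9); (Pia, 5, NULL); (NULL, 3, 3); (NULL, 3, 3)

RIGHT JOIN keeps every row from `visits`; unmatched rows get NULL for `patients`'s columns.
Matching on l.pid = r.pid AND l.cat = r.cat. A NULL in a compared column never satisfies the condition.
- pid=5, cat=CR: no matching r row.
- pid=2, cat=OC: no matching r row.
- pid=3, cat=MT: 1 matching r row(s), so 1 row(s) emitted.
- pid=3, cat=MT: 1 matching r row(s), so 1 row(s) emitted.
- pid=9, cat=CR: 3 matching r row(s), so 3 row(s) emitted.
- pid=2, cat=CR: no matching r row.
- pid=NULL, cat=OC: no matching r row.
- 4 row(s) from r found no l partner → padded with NULL.
After projecting and ordering:
r.doctor | r.pid | l.pid
Alice | 8 | NULL
Carol | 9 | 9
Dave | 9 | 9
Eve | 4 | NULL
Frank | 4 | NULL
Frank | 9 | 9
Pia | 5 | NULL
NULL | 3 | 3
NULL | 3 | 3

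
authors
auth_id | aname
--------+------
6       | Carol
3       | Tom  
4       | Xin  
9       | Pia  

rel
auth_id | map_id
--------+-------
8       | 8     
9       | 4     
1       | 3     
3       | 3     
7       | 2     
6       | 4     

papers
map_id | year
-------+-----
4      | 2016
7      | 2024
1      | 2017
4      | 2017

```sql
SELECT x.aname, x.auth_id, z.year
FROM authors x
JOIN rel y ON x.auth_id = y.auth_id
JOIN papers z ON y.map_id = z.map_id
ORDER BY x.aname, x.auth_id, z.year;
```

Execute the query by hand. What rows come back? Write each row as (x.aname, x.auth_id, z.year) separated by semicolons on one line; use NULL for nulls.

(Carol, 6, 2016); (Carol, 6, 2017); (Pia, 9, 2016); (Pia, 9, 2017)

Evaluate left to right. First `authors x INNER JOIN rel y` on auth_id: 3 row(s).
Then INNER JOIN `papers z` on map_id: keep only rows whose y.map_id appears in z.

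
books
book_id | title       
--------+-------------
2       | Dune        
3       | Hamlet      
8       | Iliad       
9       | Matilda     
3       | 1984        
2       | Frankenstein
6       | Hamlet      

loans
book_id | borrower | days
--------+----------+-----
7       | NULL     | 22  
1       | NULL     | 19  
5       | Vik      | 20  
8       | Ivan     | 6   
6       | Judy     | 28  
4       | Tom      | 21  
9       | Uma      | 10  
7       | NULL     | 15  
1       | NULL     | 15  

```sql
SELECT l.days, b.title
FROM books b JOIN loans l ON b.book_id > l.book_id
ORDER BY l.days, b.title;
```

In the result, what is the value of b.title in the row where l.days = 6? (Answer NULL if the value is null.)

INNER JOIN keeps only pairs where the ON condition holds.
Matching on b.book_id > l.book_id.
- b row (book_id=2): matches 2 l row(s) → 2 output row(s).
- b row (book_id=3): matches 2 l row(s) → 2 output row(s).
- b row (book_id=8): matches 7 l row(s) → 7 output row(s).
- b row (book_id=9): matches 8 l row(s) → 8 output row(s).
- b row (book_id=3): matches 2 l row(s) → 2 output row(s).
- b row (book_id=2): matches 2 l row(s) → 2 output row(s).
- b row (book_id=6): matches 4 l row(s) → 4 output row(s).

Matilda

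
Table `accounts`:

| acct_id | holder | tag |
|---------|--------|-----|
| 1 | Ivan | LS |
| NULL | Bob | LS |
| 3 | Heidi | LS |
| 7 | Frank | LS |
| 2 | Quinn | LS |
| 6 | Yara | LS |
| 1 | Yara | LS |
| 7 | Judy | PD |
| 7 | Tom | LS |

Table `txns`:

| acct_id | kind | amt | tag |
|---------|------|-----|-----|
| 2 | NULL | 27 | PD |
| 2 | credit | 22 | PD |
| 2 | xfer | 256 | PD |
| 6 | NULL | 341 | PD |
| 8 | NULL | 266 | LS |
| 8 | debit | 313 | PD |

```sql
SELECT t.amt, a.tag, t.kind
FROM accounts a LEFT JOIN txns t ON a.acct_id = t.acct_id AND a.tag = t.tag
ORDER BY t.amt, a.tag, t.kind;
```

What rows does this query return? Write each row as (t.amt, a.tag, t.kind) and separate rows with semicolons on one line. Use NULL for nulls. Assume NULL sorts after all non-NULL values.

(NULL, LS, NULL); (NULL, LS, NULL); (NULL, LS, NULL); (NULL, LS, NULL); (NULL, LS, NULL); (NULL, LS, NULL); (NULL, LS, NULL); (NULL, LS, NULL); (NULL, PD, NULL)

LEFT JOIN keeps every row from `accounts`; unmatched rows get NULL for `txns`'s columns.
Matching on a.acct_id = t.acct_id AND a.tag = t.tag. A NULL in a compared column never satisfies the condition.
Matched pairs: 0; unmatched a rows kept: 9.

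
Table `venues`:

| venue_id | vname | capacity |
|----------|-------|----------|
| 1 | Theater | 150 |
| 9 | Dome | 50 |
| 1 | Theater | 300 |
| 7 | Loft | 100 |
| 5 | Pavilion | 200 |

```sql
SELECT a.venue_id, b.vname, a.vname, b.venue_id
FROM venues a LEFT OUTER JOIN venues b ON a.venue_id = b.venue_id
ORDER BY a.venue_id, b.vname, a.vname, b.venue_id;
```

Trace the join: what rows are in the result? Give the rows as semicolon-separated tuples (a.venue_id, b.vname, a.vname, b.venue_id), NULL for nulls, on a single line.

(1, Theater, Theater, 1); (1, Theater, Theater, 1); (1, Theater, Theater, 1); (1, Theater, Theater, 1); (5, Pavilion, Pavilion, 5); (7, Loft, Loft, 7); (9, Dome, Dome, 9)

LEFT JOIN keeps every row from `venues a`; unmatched rows get NULL for `venues b`'s columns.
Matching on a.venue_id = b.venue_id.
- venue_id=1: 2 matching b row(s), so 2 row(s) emitted.
- venue_id=9: 1 matching b row(s), so 1 row(s) emitted.
- venue_id=1: 2 matching b row(s), so 2 row(s) emitted.
- venue_id=7: 1 matching b row(s), so 1 row(s) emitted.
- venue_id=5: 1 matching b row(s), so 1 row(s) emitted.
After projecting and ordering:
a.venue_id | b.vname | a.vname | b.venue_id
1 | Theater | Theater | 1
1 | Theater | Theater | 1
1 | Theater | Theater | 1
1 | Theater | Theater | 1
5 | Pavilion | Pavilion | 5
7 | Loft | Loft | 7
9 | Dome | Dome | 9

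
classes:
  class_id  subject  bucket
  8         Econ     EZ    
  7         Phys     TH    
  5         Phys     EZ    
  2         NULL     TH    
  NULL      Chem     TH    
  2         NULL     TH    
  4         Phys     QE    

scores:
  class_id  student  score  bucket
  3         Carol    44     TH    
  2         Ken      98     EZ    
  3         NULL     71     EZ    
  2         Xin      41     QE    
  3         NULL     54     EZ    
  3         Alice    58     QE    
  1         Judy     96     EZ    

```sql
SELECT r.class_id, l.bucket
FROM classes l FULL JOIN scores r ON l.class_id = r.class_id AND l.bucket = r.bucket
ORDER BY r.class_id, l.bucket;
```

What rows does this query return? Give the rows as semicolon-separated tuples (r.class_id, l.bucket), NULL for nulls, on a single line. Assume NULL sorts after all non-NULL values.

(1, NULL); (2, NULL); (2, NULL); (3, NULL); (3, NULL); (3, NULL); (3, NULL); (NULL, EZ); (NULL, EZ); (NULL, QE); (NULL, TH); (NULL, TH); (NULL, TH); (NULL, TH)

FULL OUTER JOIN keeps every row from both sides; unmatched rows get NULL for the other side's columns.
Matching on l.class_id = r.class_id AND l.bucket = r.bucket. A NULL in a compared column never satisfies the condition.
Matched pairs: 0; unmatched l rows kept: 7; unmatched r rows kept: 7.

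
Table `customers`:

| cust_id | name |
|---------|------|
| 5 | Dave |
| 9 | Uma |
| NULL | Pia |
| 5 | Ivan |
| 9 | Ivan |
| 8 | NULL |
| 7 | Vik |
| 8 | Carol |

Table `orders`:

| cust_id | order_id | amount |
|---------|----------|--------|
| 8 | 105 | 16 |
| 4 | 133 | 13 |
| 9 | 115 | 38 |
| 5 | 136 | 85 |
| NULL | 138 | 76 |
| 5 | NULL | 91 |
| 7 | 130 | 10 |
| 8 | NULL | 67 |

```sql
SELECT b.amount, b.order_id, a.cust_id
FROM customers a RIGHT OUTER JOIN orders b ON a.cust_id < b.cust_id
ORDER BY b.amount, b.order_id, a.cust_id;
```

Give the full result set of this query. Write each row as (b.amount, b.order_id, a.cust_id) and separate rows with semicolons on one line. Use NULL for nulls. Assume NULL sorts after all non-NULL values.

RIGHT JOIN keeps every row from `orders`; unmatched rows get NULL for `customers`'s columns.
Matching on a.cust_id < b.cust_id. A NULL in a compared column never satisfies the condition.
- cust_id=5: 4 matching b row(s), so 4 row(s) emitted.
- cust_id=9: no matching b row.
- cust_id=NULL: no matching b row.
- cust_id=5: 4 matching b row(s), so 4 row(s) emitted.
- cust_id=9: no matching b row.
- cust_id=8: 1 matching b row(s), so 1 row(s) emitted.
- cust_id=7: 3 matching b row(s), so 3 row(s) emitted.
- cust_id=8: 1 matching b row(s), so 1 row(s) emitted.
- 4 b row(s) had no a match → kept, a columns NULL.

(10, 130, 5); (10, 130, 5); (13, 133, NULL); (16, 105, 5); (16, 105, 5); (16, 105, 7); (38, 115, 5); (38, 115, 5); (38, 115, 7); (38, 115, 8); (38, 115, 8); (67, NULL, 5); (67, NULL, 5); (67, NULL, 7); (76, 138, NULL); (85, 136, NULL); (91, NULL, NULL)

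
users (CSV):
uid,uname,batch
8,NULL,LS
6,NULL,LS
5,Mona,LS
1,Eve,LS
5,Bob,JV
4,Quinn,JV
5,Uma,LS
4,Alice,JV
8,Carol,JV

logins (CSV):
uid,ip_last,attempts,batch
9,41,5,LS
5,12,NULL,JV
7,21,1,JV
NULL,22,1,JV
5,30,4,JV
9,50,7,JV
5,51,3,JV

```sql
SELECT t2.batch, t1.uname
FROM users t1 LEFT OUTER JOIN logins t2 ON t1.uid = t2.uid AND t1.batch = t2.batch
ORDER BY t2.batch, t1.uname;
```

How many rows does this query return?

11

LEFT JOIN keeps every row from `users`; unmatched rows get NULL for `logins`'s columns.
Matching on t1.uid = t2.uid AND t1.batch = t2.batch. A NULL in a compared column never satisfies the condition.
Matched pairs: 3; unmatched t1 rows kept: 8.
Total: 3 matched + 8 padded = 11 rows.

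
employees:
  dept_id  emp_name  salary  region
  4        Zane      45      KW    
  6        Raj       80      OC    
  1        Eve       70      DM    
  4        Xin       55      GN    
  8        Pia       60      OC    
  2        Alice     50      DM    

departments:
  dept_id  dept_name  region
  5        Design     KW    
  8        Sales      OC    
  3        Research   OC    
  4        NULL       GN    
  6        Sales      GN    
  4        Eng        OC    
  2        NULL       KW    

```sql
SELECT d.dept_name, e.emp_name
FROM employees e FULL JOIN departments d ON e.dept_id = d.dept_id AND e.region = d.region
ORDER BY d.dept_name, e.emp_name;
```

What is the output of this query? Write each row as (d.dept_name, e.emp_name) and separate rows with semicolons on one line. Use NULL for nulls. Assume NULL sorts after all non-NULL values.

(Design, NULL); (Eng, NULL); (Research, NULL); (Sales, Pia); (Sales, NULL); (NULL, Alice); (NULL, Eve); (NULL, Raj); (NULL, Xin); (NULL, Zane); (NULL, NULL)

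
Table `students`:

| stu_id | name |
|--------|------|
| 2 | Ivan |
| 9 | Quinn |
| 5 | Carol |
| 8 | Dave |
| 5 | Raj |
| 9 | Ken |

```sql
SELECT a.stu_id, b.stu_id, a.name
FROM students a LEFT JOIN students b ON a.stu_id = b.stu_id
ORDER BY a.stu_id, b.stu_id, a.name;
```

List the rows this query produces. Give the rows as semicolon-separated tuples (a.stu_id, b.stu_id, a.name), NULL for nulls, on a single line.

LEFT JOIN keeps every row from `students a`; unmatched rows get NULL for `students b`'s columns.
Matching on a.stu_id = b.stu_id.
- stu_id=2: 1 matching b row(s), so 1 row(s) emitted.
- stu_id=9: 2 matching b row(s), so 2 row(s) emitted.
- stu_id=5: 2 matching b row(s), so 2 row(s) emitted.
- stu_id=8: 1 matching b row(s), so 1 row(s) emitted.
- stu_id=5: 2 matching b row(s), so 2 row(s) emitted.
- stu_id=9: 2 matching b row(s), so 2 row(s) emitted.
After projecting and ordering:
a.stu_id | b.stu_id | a.name
2 | 2 | Ivan
5 | 5 | Carol
5 | 5 | Carol
5 | 5 | Raj
5 | 5 | Raj
8 | 8 | Dave
9 | 9 | Ken
9 | 9 | Ken
9 | 9 | Quinn
9 | 9 | Quinn

(2, 2, Ivan); (5, 5, Carol); (5, 5, Carol); (5, 5, Raj); (5, 5, Raj); (8, 8, Dave); (9, 9, Ken); (9, 9, Ken); (9, 9, Quinn); (9, 9, Quinn)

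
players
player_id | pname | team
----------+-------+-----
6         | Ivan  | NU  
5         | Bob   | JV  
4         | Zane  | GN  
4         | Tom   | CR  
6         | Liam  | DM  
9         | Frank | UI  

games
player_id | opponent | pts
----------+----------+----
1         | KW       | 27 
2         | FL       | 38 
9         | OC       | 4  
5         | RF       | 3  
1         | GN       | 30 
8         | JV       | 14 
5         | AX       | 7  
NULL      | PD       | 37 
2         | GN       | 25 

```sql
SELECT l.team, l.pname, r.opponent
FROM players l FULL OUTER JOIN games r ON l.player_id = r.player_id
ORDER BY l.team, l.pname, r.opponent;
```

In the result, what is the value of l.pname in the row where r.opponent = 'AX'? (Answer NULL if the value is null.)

FULL OUTER JOIN keeps every row from both sides; unmatched rows get NULL for the other side's columns.
Matching on l.player_id = r.player_id. A NULL in a compared column never satisfies the condition.
- player_id=6: no r row matches, row kept with r columns NULL.
- player_id=5: 2 matching r row(s), so 2 row(s) emitted.
- player_id=4: no r row matches, row kept with r columns NULL.
- player_id=4: no r row matches, row kept with r columns NULL.
- player_id=6: no r row matches, row kept with r columns NULL.
- player_id=9: 1 matching r row(s), so 1 row(s) emitted.
- 6 row(s) from r found no l partner → padded with NULL.

Bob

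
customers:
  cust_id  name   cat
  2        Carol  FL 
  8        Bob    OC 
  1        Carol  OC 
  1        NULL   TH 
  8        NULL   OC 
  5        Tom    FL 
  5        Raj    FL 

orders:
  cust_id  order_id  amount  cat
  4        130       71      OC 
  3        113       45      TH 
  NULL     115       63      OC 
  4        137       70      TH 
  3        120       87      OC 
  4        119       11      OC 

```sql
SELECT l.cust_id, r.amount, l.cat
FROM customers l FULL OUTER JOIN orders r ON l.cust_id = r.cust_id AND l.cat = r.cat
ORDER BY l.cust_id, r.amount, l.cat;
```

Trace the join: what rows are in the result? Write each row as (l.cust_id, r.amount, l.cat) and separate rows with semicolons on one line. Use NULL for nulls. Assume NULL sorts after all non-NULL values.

FULL OUTER JOIN keeps every row from both sides; unmatched rows get NULL for the other side's columns.
Matching on l.cust_id = r.cust_id AND l.cat = r.cat. A NULL in a compared column never satisfies the condition.
Matched pairs: 0; unmatched l rows kept: 7; unmatched r rows kept: 6.

(1, NULL, OC); (1, NULL, TH); (2, NULL, FL); (5, NULL, FL); (5, NULL, FL); (8, NULL, OC); (8, NULL, OC); (NULL, 11, NULL); (NULL, 45, NULL); (NULL, 63, NULL); (NULL, 70, NULL); (NULL, 71, NULL); (NULL, 87, NULL)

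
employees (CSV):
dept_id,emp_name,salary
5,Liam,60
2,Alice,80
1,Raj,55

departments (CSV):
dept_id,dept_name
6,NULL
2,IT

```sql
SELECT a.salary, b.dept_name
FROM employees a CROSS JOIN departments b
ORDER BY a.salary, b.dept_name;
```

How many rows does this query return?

CROSS JOIN pairs every row of `employees` with every row of `departments`: 3 × 2 = 6 rows.

6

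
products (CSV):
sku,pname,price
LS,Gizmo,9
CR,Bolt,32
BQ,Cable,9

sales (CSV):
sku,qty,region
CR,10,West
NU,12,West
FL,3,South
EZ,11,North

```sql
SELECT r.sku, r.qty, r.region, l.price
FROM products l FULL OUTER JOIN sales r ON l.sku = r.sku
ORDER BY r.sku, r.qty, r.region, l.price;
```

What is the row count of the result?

FULL OUTER JOIN keeps every row from both sides; unmatched rows get NULL for the other side's columns.
Matching on l.sku = r.sku.
Matched pairs: 1; unmatched l rows kept: 2; unmatched r rows kept: 3.
Total: 1 matched + 5 padded = 6 rows.

6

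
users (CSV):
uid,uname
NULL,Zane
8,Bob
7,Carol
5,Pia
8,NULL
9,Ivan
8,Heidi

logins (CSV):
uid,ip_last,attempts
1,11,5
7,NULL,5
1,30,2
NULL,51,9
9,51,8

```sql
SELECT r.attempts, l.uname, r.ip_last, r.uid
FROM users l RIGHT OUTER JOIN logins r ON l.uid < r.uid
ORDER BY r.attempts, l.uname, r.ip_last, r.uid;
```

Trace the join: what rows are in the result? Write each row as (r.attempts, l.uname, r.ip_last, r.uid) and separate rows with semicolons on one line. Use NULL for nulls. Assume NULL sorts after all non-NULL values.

(2, NULL, 30, 1); (5, Pia, NULL, 7); (5, NULL, 11, 1); (8, Bob, 51, 9); (8, Carol, 51, 9); (8, Heidi, 51, 9); (8, Pia, 51, 9); (8, NULL, 51, 9); (9, NULL, 51, NULL)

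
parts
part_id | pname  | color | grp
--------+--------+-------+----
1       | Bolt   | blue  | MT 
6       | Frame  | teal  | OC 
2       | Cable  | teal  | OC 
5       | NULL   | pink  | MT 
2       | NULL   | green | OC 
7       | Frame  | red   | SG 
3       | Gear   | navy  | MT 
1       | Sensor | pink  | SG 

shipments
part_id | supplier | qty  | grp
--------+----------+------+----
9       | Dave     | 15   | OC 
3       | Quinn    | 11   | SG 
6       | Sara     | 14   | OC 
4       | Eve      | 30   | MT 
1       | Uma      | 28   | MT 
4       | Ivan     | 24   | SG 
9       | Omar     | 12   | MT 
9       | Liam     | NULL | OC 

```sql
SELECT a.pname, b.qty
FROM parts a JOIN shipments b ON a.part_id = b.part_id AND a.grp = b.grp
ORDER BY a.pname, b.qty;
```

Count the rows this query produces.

2

INNER JOIN keeps only pairs where the ON condition holds.
Matching on a.part_id = b.part_id AND a.grp = b.grp.
- a[0] part_id=1, grp=MT → 1 match(es) in b → 1 row(s).
- a[1] part_id=6, grp=OC → 1 match(es) in b → 1 row(s).
- a[2] part_id=2, grp=OC → no match; dropped.
- a[3] part_id=5, grp=MT → no match; dropped.
- a[4] part_id=2, grp=OC → no match; dropped.
- a[5] part_id=7, grp=SG → no match; dropped.
- a[6] part_id=3, grp=MT → no match; dropped.
- a[7] part_id=1, grp=SG → no match; dropped.
Total: 2 rows.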